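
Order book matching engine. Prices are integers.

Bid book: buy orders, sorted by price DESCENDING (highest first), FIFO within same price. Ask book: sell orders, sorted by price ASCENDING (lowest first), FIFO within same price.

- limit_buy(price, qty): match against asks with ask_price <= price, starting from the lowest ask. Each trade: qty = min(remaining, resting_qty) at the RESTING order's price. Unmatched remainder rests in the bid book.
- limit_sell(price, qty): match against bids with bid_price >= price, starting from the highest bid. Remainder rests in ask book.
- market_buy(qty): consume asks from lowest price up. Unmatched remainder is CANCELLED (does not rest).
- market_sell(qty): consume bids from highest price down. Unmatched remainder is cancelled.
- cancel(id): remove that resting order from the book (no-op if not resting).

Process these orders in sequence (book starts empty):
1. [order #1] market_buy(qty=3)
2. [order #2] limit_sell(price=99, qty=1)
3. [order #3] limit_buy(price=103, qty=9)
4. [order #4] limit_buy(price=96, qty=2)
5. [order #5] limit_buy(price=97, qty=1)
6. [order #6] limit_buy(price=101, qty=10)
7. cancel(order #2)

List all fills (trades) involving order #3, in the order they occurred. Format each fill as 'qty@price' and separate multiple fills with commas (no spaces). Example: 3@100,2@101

Answer: 1@99

Derivation:
After op 1 [order #1] market_buy(qty=3): fills=none; bids=[-] asks=[-]
After op 2 [order #2] limit_sell(price=99, qty=1): fills=none; bids=[-] asks=[#2:1@99]
After op 3 [order #3] limit_buy(price=103, qty=9): fills=#3x#2:1@99; bids=[#3:8@103] asks=[-]
After op 4 [order #4] limit_buy(price=96, qty=2): fills=none; bids=[#3:8@103 #4:2@96] asks=[-]
After op 5 [order #5] limit_buy(price=97, qty=1): fills=none; bids=[#3:8@103 #5:1@97 #4:2@96] asks=[-]
After op 6 [order #6] limit_buy(price=101, qty=10): fills=none; bids=[#3:8@103 #6:10@101 #5:1@97 #4:2@96] asks=[-]
After op 7 cancel(order #2): fills=none; bids=[#3:8@103 #6:10@101 #5:1@97 #4:2@96] asks=[-]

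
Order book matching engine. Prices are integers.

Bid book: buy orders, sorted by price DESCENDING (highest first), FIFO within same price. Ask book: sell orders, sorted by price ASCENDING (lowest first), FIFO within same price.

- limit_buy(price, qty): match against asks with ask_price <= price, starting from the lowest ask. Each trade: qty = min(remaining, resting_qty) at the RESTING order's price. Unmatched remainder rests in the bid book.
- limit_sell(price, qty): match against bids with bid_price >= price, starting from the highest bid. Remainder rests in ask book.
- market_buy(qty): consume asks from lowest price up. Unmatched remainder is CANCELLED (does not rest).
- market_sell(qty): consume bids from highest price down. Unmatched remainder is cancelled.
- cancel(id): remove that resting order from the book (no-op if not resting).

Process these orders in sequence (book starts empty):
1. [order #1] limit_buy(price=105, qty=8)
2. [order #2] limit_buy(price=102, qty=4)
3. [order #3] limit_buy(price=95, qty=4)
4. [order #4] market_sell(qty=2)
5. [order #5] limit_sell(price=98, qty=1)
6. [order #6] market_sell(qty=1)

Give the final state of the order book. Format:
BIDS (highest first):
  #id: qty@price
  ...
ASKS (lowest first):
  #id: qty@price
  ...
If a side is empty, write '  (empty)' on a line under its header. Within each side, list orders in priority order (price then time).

After op 1 [order #1] limit_buy(price=105, qty=8): fills=none; bids=[#1:8@105] asks=[-]
After op 2 [order #2] limit_buy(price=102, qty=4): fills=none; bids=[#1:8@105 #2:4@102] asks=[-]
After op 3 [order #3] limit_buy(price=95, qty=4): fills=none; bids=[#1:8@105 #2:4@102 #3:4@95] asks=[-]
After op 4 [order #4] market_sell(qty=2): fills=#1x#4:2@105; bids=[#1:6@105 #2:4@102 #3:4@95] asks=[-]
After op 5 [order #5] limit_sell(price=98, qty=1): fills=#1x#5:1@105; bids=[#1:5@105 #2:4@102 #3:4@95] asks=[-]
After op 6 [order #6] market_sell(qty=1): fills=#1x#6:1@105; bids=[#1:4@105 #2:4@102 #3:4@95] asks=[-]

Answer: BIDS (highest first):
  #1: 4@105
  #2: 4@102
  #3: 4@95
ASKS (lowest first):
  (empty)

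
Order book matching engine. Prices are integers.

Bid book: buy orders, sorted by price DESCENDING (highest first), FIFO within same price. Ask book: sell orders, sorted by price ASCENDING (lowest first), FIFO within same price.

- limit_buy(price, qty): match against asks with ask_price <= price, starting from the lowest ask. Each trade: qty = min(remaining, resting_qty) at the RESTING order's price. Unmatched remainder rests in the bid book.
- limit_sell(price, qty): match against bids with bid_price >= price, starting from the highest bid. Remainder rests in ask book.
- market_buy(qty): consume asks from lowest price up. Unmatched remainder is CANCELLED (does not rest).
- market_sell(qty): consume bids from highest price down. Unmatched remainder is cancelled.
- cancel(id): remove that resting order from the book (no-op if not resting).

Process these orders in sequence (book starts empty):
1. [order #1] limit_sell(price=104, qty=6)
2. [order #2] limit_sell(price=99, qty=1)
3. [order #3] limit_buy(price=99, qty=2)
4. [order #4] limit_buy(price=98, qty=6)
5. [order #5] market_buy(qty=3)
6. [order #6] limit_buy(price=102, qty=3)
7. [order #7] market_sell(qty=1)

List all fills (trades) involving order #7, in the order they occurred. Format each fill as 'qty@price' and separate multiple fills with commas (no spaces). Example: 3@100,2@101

Answer: 1@102

Derivation:
After op 1 [order #1] limit_sell(price=104, qty=6): fills=none; bids=[-] asks=[#1:6@104]
After op 2 [order #2] limit_sell(price=99, qty=1): fills=none; bids=[-] asks=[#2:1@99 #1:6@104]
After op 3 [order #3] limit_buy(price=99, qty=2): fills=#3x#2:1@99; bids=[#3:1@99] asks=[#1:6@104]
After op 4 [order #4] limit_buy(price=98, qty=6): fills=none; bids=[#3:1@99 #4:6@98] asks=[#1:6@104]
After op 5 [order #5] market_buy(qty=3): fills=#5x#1:3@104; bids=[#3:1@99 #4:6@98] asks=[#1:3@104]
After op 6 [order #6] limit_buy(price=102, qty=3): fills=none; bids=[#6:3@102 #3:1@99 #4:6@98] asks=[#1:3@104]
After op 7 [order #7] market_sell(qty=1): fills=#6x#7:1@102; bids=[#6:2@102 #3:1@99 #4:6@98] asks=[#1:3@104]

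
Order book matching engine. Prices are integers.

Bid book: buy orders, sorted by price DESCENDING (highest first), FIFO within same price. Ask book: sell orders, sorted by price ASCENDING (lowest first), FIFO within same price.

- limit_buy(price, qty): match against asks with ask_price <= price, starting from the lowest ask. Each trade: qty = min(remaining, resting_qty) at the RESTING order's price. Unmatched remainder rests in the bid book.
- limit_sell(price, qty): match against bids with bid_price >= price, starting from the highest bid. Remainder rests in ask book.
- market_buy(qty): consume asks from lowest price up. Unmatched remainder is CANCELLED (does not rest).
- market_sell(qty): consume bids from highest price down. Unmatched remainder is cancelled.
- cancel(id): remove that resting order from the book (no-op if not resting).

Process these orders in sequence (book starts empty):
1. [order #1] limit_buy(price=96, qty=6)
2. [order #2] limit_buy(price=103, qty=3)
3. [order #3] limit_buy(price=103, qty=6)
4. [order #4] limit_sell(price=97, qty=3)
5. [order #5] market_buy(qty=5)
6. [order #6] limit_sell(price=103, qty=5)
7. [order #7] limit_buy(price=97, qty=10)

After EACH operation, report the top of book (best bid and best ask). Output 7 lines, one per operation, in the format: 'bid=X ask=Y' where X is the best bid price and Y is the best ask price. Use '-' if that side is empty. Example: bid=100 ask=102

Answer: bid=96 ask=-
bid=103 ask=-
bid=103 ask=-
bid=103 ask=-
bid=103 ask=-
bid=103 ask=-
bid=103 ask=-

Derivation:
After op 1 [order #1] limit_buy(price=96, qty=6): fills=none; bids=[#1:6@96] asks=[-]
After op 2 [order #2] limit_buy(price=103, qty=3): fills=none; bids=[#2:3@103 #1:6@96] asks=[-]
After op 3 [order #3] limit_buy(price=103, qty=6): fills=none; bids=[#2:3@103 #3:6@103 #1:6@96] asks=[-]
After op 4 [order #4] limit_sell(price=97, qty=3): fills=#2x#4:3@103; bids=[#3:6@103 #1:6@96] asks=[-]
After op 5 [order #5] market_buy(qty=5): fills=none; bids=[#3:6@103 #1:6@96] asks=[-]
After op 6 [order #6] limit_sell(price=103, qty=5): fills=#3x#6:5@103; bids=[#3:1@103 #1:6@96] asks=[-]
After op 7 [order #7] limit_buy(price=97, qty=10): fills=none; bids=[#3:1@103 #7:10@97 #1:6@96] asks=[-]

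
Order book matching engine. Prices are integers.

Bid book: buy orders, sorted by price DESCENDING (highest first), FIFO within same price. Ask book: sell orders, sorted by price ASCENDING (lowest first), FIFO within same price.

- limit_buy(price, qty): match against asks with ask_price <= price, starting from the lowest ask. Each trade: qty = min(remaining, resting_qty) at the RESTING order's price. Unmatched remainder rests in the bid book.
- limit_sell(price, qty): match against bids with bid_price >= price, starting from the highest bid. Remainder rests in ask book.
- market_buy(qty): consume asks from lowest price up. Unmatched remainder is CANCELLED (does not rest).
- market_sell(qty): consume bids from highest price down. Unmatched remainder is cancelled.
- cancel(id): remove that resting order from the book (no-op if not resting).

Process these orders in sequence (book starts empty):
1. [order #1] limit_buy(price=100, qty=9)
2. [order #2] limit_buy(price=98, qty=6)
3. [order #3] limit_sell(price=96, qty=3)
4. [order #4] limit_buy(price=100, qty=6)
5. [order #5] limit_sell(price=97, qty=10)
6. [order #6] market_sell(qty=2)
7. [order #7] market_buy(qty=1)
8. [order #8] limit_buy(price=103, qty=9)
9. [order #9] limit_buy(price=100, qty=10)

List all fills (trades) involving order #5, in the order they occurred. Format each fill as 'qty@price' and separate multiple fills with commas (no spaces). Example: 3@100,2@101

Answer: 6@100,4@100

Derivation:
After op 1 [order #1] limit_buy(price=100, qty=9): fills=none; bids=[#1:9@100] asks=[-]
After op 2 [order #2] limit_buy(price=98, qty=6): fills=none; bids=[#1:9@100 #2:6@98] asks=[-]
After op 3 [order #3] limit_sell(price=96, qty=3): fills=#1x#3:3@100; bids=[#1:6@100 #2:6@98] asks=[-]
After op 4 [order #4] limit_buy(price=100, qty=6): fills=none; bids=[#1:6@100 #4:6@100 #2:6@98] asks=[-]
After op 5 [order #5] limit_sell(price=97, qty=10): fills=#1x#5:6@100 #4x#5:4@100; bids=[#4:2@100 #2:6@98] asks=[-]
After op 6 [order #6] market_sell(qty=2): fills=#4x#6:2@100; bids=[#2:6@98] asks=[-]
After op 7 [order #7] market_buy(qty=1): fills=none; bids=[#2:6@98] asks=[-]
After op 8 [order #8] limit_buy(price=103, qty=9): fills=none; bids=[#8:9@103 #2:6@98] asks=[-]
After op 9 [order #9] limit_buy(price=100, qty=10): fills=none; bids=[#8:9@103 #9:10@100 #2:6@98] asks=[-]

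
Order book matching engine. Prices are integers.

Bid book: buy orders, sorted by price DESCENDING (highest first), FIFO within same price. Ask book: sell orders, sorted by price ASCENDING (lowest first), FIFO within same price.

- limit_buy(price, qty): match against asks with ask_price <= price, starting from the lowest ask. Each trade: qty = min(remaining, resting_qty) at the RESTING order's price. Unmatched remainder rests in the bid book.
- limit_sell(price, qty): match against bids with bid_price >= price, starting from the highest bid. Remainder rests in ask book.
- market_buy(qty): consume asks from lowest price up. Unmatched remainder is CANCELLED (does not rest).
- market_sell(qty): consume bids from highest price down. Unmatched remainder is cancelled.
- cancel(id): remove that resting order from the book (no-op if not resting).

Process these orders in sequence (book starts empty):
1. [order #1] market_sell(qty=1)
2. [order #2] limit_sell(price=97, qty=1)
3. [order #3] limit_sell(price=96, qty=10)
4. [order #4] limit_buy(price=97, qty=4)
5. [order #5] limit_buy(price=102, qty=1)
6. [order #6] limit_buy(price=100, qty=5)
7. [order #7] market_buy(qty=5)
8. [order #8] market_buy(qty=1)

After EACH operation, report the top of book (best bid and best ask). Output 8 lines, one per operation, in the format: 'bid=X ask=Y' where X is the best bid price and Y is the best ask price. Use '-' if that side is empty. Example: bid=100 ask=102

Answer: bid=- ask=-
bid=- ask=97
bid=- ask=96
bid=- ask=96
bid=- ask=96
bid=- ask=97
bid=- ask=-
bid=- ask=-

Derivation:
After op 1 [order #1] market_sell(qty=1): fills=none; bids=[-] asks=[-]
After op 2 [order #2] limit_sell(price=97, qty=1): fills=none; bids=[-] asks=[#2:1@97]
After op 3 [order #3] limit_sell(price=96, qty=10): fills=none; bids=[-] asks=[#3:10@96 #2:1@97]
After op 4 [order #4] limit_buy(price=97, qty=4): fills=#4x#3:4@96; bids=[-] asks=[#3:6@96 #2:1@97]
After op 5 [order #5] limit_buy(price=102, qty=1): fills=#5x#3:1@96; bids=[-] asks=[#3:5@96 #2:1@97]
After op 6 [order #6] limit_buy(price=100, qty=5): fills=#6x#3:5@96; bids=[-] asks=[#2:1@97]
After op 7 [order #7] market_buy(qty=5): fills=#7x#2:1@97; bids=[-] asks=[-]
After op 8 [order #8] market_buy(qty=1): fills=none; bids=[-] asks=[-]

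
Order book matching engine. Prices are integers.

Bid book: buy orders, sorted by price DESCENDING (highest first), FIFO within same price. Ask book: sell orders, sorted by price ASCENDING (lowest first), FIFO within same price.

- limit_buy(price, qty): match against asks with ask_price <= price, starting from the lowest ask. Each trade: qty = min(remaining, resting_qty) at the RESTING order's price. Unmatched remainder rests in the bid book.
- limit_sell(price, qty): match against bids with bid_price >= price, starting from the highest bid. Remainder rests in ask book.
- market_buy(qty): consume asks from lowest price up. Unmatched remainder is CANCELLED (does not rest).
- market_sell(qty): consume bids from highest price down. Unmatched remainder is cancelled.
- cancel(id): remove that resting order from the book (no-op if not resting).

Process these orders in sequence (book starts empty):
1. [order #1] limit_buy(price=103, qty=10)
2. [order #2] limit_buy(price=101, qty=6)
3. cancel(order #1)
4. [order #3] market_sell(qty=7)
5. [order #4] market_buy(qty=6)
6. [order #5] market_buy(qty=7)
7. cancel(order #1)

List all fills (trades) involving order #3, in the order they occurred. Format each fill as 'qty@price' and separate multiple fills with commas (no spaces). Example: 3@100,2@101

Answer: 6@101

Derivation:
After op 1 [order #1] limit_buy(price=103, qty=10): fills=none; bids=[#1:10@103] asks=[-]
After op 2 [order #2] limit_buy(price=101, qty=6): fills=none; bids=[#1:10@103 #2:6@101] asks=[-]
After op 3 cancel(order #1): fills=none; bids=[#2:6@101] asks=[-]
After op 4 [order #3] market_sell(qty=7): fills=#2x#3:6@101; bids=[-] asks=[-]
After op 5 [order #4] market_buy(qty=6): fills=none; bids=[-] asks=[-]
After op 6 [order #5] market_buy(qty=7): fills=none; bids=[-] asks=[-]
After op 7 cancel(order #1): fills=none; bids=[-] asks=[-]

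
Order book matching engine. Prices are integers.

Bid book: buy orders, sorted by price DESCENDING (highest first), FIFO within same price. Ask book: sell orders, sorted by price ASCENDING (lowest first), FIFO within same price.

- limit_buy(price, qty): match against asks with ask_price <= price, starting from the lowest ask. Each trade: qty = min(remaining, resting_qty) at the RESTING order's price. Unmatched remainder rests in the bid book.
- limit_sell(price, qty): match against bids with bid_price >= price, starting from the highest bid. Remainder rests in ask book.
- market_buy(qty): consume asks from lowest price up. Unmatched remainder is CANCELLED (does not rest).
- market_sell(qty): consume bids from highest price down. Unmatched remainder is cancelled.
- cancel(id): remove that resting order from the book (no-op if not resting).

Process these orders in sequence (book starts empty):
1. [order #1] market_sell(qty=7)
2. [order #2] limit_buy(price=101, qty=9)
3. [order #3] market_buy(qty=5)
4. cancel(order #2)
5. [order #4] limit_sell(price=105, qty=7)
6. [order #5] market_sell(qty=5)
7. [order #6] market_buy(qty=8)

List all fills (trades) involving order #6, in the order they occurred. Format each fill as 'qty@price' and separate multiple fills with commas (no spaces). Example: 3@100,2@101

Answer: 7@105

Derivation:
After op 1 [order #1] market_sell(qty=7): fills=none; bids=[-] asks=[-]
After op 2 [order #2] limit_buy(price=101, qty=9): fills=none; bids=[#2:9@101] asks=[-]
After op 3 [order #3] market_buy(qty=5): fills=none; bids=[#2:9@101] asks=[-]
After op 4 cancel(order #2): fills=none; bids=[-] asks=[-]
After op 5 [order #4] limit_sell(price=105, qty=7): fills=none; bids=[-] asks=[#4:7@105]
After op 6 [order #5] market_sell(qty=5): fills=none; bids=[-] asks=[#4:7@105]
After op 7 [order #6] market_buy(qty=8): fills=#6x#4:7@105; bids=[-] asks=[-]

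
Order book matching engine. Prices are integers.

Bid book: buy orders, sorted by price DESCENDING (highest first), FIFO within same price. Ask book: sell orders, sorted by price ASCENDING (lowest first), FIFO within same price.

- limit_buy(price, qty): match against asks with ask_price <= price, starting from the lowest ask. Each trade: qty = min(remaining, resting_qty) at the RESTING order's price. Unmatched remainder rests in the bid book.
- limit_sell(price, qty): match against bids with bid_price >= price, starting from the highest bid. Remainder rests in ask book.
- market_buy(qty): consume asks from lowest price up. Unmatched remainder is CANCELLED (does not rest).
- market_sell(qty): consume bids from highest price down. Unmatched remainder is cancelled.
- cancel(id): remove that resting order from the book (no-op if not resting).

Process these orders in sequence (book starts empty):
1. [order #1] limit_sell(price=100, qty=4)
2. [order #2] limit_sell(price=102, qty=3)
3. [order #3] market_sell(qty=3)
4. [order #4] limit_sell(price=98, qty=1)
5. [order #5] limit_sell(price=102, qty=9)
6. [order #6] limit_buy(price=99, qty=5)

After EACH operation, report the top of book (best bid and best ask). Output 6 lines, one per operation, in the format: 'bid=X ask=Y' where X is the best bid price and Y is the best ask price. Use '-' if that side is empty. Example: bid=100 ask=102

After op 1 [order #1] limit_sell(price=100, qty=4): fills=none; bids=[-] asks=[#1:4@100]
After op 2 [order #2] limit_sell(price=102, qty=3): fills=none; bids=[-] asks=[#1:4@100 #2:3@102]
After op 3 [order #3] market_sell(qty=3): fills=none; bids=[-] asks=[#1:4@100 #2:3@102]
After op 4 [order #4] limit_sell(price=98, qty=1): fills=none; bids=[-] asks=[#4:1@98 #1:4@100 #2:3@102]
After op 5 [order #5] limit_sell(price=102, qty=9): fills=none; bids=[-] asks=[#4:1@98 #1:4@100 #2:3@102 #5:9@102]
After op 6 [order #6] limit_buy(price=99, qty=5): fills=#6x#4:1@98; bids=[#6:4@99] asks=[#1:4@100 #2:3@102 #5:9@102]

Answer: bid=- ask=100
bid=- ask=100
bid=- ask=100
bid=- ask=98
bid=- ask=98
bid=99 ask=100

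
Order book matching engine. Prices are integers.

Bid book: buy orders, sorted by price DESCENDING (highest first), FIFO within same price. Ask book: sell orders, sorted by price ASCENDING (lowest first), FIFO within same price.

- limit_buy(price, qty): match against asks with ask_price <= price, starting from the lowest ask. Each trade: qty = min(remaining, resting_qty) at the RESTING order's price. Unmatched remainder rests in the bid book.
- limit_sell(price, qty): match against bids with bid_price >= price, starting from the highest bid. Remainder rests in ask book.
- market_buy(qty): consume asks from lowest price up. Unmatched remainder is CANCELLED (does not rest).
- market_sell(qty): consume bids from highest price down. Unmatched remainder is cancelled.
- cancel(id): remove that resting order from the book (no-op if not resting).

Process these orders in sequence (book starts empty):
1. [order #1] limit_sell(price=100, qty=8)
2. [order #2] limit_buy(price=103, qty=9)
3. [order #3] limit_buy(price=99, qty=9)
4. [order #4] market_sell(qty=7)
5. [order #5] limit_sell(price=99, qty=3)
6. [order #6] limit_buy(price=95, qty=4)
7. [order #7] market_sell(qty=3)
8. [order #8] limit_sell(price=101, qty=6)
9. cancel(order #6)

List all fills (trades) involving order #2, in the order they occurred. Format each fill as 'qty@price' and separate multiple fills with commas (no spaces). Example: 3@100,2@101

After op 1 [order #1] limit_sell(price=100, qty=8): fills=none; bids=[-] asks=[#1:8@100]
After op 2 [order #2] limit_buy(price=103, qty=9): fills=#2x#1:8@100; bids=[#2:1@103] asks=[-]
After op 3 [order #3] limit_buy(price=99, qty=9): fills=none; bids=[#2:1@103 #3:9@99] asks=[-]
After op 4 [order #4] market_sell(qty=7): fills=#2x#4:1@103 #3x#4:6@99; bids=[#3:3@99] asks=[-]
After op 5 [order #5] limit_sell(price=99, qty=3): fills=#3x#5:3@99; bids=[-] asks=[-]
After op 6 [order #6] limit_buy(price=95, qty=4): fills=none; bids=[#6:4@95] asks=[-]
After op 7 [order #7] market_sell(qty=3): fills=#6x#7:3@95; bids=[#6:1@95] asks=[-]
After op 8 [order #8] limit_sell(price=101, qty=6): fills=none; bids=[#6:1@95] asks=[#8:6@101]
After op 9 cancel(order #6): fills=none; bids=[-] asks=[#8:6@101]

Answer: 8@100,1@103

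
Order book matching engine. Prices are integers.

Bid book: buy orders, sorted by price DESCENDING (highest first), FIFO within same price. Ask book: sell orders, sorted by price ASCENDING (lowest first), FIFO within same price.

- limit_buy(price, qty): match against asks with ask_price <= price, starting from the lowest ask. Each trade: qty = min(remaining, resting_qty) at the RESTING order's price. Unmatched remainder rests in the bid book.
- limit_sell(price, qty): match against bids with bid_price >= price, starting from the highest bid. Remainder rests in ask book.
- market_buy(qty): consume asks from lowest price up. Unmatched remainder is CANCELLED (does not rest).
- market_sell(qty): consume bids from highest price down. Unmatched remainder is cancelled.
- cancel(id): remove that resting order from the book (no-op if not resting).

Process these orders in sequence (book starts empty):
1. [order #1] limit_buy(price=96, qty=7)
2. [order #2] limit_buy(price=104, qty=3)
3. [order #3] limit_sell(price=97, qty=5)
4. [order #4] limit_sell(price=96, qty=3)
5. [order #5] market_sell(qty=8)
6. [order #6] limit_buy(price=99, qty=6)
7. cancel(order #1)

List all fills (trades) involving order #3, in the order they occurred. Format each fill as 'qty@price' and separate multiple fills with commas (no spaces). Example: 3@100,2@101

After op 1 [order #1] limit_buy(price=96, qty=7): fills=none; bids=[#1:7@96] asks=[-]
After op 2 [order #2] limit_buy(price=104, qty=3): fills=none; bids=[#2:3@104 #1:7@96] asks=[-]
After op 3 [order #3] limit_sell(price=97, qty=5): fills=#2x#3:3@104; bids=[#1:7@96] asks=[#3:2@97]
After op 4 [order #4] limit_sell(price=96, qty=3): fills=#1x#4:3@96; bids=[#1:4@96] asks=[#3:2@97]
After op 5 [order #5] market_sell(qty=8): fills=#1x#5:4@96; bids=[-] asks=[#3:2@97]
After op 6 [order #6] limit_buy(price=99, qty=6): fills=#6x#3:2@97; bids=[#6:4@99] asks=[-]
After op 7 cancel(order #1): fills=none; bids=[#6:4@99] asks=[-]

Answer: 3@104,2@97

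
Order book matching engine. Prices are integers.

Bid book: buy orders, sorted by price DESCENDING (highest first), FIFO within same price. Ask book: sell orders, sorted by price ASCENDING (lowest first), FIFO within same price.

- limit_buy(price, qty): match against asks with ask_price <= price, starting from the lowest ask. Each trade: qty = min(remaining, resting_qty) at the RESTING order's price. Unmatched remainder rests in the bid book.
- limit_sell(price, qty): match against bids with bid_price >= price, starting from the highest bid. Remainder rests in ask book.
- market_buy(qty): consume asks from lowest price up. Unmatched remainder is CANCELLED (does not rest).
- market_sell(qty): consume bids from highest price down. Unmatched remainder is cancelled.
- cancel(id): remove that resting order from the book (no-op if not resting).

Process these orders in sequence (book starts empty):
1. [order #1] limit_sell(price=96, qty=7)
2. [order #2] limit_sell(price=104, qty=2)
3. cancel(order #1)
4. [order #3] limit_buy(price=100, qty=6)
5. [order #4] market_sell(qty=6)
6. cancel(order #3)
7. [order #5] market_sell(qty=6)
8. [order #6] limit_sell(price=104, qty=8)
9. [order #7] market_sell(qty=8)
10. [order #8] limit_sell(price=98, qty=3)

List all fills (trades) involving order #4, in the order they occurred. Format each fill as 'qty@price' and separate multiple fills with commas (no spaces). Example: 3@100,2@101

Answer: 6@100

Derivation:
After op 1 [order #1] limit_sell(price=96, qty=7): fills=none; bids=[-] asks=[#1:7@96]
After op 2 [order #2] limit_sell(price=104, qty=2): fills=none; bids=[-] asks=[#1:7@96 #2:2@104]
After op 3 cancel(order #1): fills=none; bids=[-] asks=[#2:2@104]
After op 4 [order #3] limit_buy(price=100, qty=6): fills=none; bids=[#3:6@100] asks=[#2:2@104]
After op 5 [order #4] market_sell(qty=6): fills=#3x#4:6@100; bids=[-] asks=[#2:2@104]
After op 6 cancel(order #3): fills=none; bids=[-] asks=[#2:2@104]
After op 7 [order #5] market_sell(qty=6): fills=none; bids=[-] asks=[#2:2@104]
After op 8 [order #6] limit_sell(price=104, qty=8): fills=none; bids=[-] asks=[#2:2@104 #6:8@104]
After op 9 [order #7] market_sell(qty=8): fills=none; bids=[-] asks=[#2:2@104 #6:8@104]
After op 10 [order #8] limit_sell(price=98, qty=3): fills=none; bids=[-] asks=[#8:3@98 #2:2@104 #6:8@104]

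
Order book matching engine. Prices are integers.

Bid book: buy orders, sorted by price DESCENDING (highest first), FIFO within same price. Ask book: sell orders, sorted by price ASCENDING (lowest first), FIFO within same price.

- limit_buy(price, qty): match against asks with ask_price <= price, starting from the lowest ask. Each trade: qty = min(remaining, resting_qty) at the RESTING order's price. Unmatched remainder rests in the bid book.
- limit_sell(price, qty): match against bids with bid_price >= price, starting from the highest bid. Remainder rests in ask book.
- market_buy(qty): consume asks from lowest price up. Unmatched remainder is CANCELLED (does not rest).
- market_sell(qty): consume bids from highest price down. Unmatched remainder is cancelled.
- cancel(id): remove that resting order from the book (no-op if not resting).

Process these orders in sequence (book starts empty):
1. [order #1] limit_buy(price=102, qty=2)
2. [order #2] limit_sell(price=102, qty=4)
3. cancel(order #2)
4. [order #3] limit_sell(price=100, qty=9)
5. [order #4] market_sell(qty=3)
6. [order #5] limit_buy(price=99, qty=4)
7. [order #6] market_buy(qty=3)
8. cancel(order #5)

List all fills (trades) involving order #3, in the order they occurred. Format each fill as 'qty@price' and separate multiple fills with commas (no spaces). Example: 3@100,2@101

After op 1 [order #1] limit_buy(price=102, qty=2): fills=none; bids=[#1:2@102] asks=[-]
After op 2 [order #2] limit_sell(price=102, qty=4): fills=#1x#2:2@102; bids=[-] asks=[#2:2@102]
After op 3 cancel(order #2): fills=none; bids=[-] asks=[-]
After op 4 [order #3] limit_sell(price=100, qty=9): fills=none; bids=[-] asks=[#3:9@100]
After op 5 [order #4] market_sell(qty=3): fills=none; bids=[-] asks=[#3:9@100]
After op 6 [order #5] limit_buy(price=99, qty=4): fills=none; bids=[#5:4@99] asks=[#3:9@100]
After op 7 [order #6] market_buy(qty=3): fills=#6x#3:3@100; bids=[#5:4@99] asks=[#3:6@100]
After op 8 cancel(order #5): fills=none; bids=[-] asks=[#3:6@100]

Answer: 3@100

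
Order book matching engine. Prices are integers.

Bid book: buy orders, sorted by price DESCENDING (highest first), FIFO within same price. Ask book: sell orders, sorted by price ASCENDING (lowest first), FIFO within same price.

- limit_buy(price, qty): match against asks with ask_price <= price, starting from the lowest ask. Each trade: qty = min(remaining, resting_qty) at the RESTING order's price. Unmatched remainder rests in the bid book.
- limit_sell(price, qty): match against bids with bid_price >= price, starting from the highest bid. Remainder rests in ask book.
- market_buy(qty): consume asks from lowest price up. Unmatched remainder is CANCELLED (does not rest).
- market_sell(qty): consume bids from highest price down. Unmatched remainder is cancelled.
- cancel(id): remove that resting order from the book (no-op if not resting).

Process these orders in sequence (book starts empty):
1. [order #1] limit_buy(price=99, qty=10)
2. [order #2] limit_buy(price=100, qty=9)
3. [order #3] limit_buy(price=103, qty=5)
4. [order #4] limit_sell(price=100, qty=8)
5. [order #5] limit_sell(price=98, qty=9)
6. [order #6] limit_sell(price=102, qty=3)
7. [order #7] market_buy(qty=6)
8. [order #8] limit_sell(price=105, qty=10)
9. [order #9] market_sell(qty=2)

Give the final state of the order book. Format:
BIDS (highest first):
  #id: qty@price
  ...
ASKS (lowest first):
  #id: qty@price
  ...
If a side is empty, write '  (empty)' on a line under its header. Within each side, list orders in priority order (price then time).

After op 1 [order #1] limit_buy(price=99, qty=10): fills=none; bids=[#1:10@99] asks=[-]
After op 2 [order #2] limit_buy(price=100, qty=9): fills=none; bids=[#2:9@100 #1:10@99] asks=[-]
After op 3 [order #3] limit_buy(price=103, qty=5): fills=none; bids=[#3:5@103 #2:9@100 #1:10@99] asks=[-]
After op 4 [order #4] limit_sell(price=100, qty=8): fills=#3x#4:5@103 #2x#4:3@100; bids=[#2:6@100 #1:10@99] asks=[-]
After op 5 [order #5] limit_sell(price=98, qty=9): fills=#2x#5:6@100 #1x#5:3@99; bids=[#1:7@99] asks=[-]
After op 6 [order #6] limit_sell(price=102, qty=3): fills=none; bids=[#1:7@99] asks=[#6:3@102]
After op 7 [order #7] market_buy(qty=6): fills=#7x#6:3@102; bids=[#1:7@99] asks=[-]
After op 8 [order #8] limit_sell(price=105, qty=10): fills=none; bids=[#1:7@99] asks=[#8:10@105]
After op 9 [order #9] market_sell(qty=2): fills=#1x#9:2@99; bids=[#1:5@99] asks=[#8:10@105]

Answer: BIDS (highest first):
  #1: 5@99
ASKS (lowest first):
  #8: 10@105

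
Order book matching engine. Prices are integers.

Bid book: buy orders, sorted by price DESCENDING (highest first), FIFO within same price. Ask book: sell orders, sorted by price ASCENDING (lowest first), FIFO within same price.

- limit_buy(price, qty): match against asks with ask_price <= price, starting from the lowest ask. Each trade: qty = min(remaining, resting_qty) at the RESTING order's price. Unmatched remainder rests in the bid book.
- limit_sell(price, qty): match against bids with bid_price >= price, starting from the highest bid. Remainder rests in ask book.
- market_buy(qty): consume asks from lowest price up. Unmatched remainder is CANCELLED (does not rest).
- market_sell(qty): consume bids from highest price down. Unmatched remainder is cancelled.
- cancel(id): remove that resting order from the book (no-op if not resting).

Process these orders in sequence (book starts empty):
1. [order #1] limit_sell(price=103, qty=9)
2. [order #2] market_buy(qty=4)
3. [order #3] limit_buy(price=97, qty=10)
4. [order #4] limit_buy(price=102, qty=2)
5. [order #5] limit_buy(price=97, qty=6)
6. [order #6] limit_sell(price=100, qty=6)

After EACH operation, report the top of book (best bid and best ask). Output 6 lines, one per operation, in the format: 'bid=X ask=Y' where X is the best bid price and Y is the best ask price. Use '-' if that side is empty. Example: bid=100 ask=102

Answer: bid=- ask=103
bid=- ask=103
bid=97 ask=103
bid=102 ask=103
bid=102 ask=103
bid=97 ask=100

Derivation:
After op 1 [order #1] limit_sell(price=103, qty=9): fills=none; bids=[-] asks=[#1:9@103]
After op 2 [order #2] market_buy(qty=4): fills=#2x#1:4@103; bids=[-] asks=[#1:5@103]
After op 3 [order #3] limit_buy(price=97, qty=10): fills=none; bids=[#3:10@97] asks=[#1:5@103]
After op 4 [order #4] limit_buy(price=102, qty=2): fills=none; bids=[#4:2@102 #3:10@97] asks=[#1:5@103]
After op 5 [order #5] limit_buy(price=97, qty=6): fills=none; bids=[#4:2@102 #3:10@97 #5:6@97] asks=[#1:5@103]
After op 6 [order #6] limit_sell(price=100, qty=6): fills=#4x#6:2@102; bids=[#3:10@97 #5:6@97] asks=[#6:4@100 #1:5@103]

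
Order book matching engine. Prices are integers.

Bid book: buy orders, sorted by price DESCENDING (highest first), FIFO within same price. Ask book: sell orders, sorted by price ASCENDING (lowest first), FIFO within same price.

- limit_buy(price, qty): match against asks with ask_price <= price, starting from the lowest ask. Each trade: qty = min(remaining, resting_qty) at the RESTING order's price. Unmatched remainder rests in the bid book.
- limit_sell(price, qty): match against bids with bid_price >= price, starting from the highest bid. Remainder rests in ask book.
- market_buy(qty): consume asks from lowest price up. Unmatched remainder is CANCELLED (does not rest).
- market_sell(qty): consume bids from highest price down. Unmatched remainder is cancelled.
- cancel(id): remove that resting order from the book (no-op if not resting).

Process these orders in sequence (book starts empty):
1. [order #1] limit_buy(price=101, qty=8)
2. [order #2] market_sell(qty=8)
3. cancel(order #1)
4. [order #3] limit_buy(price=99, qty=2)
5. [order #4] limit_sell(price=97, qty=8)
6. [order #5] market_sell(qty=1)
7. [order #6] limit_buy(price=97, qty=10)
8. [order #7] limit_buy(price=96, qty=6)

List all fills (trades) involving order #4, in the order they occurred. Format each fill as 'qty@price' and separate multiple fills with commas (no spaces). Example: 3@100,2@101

After op 1 [order #1] limit_buy(price=101, qty=8): fills=none; bids=[#1:8@101] asks=[-]
After op 2 [order #2] market_sell(qty=8): fills=#1x#2:8@101; bids=[-] asks=[-]
After op 3 cancel(order #1): fills=none; bids=[-] asks=[-]
After op 4 [order #3] limit_buy(price=99, qty=2): fills=none; bids=[#3:2@99] asks=[-]
After op 5 [order #4] limit_sell(price=97, qty=8): fills=#3x#4:2@99; bids=[-] asks=[#4:6@97]
After op 6 [order #5] market_sell(qty=1): fills=none; bids=[-] asks=[#4:6@97]
After op 7 [order #6] limit_buy(price=97, qty=10): fills=#6x#4:6@97; bids=[#6:4@97] asks=[-]
After op 8 [order #7] limit_buy(price=96, qty=6): fills=none; bids=[#6:4@97 #7:6@96] asks=[-]

Answer: 2@99,6@97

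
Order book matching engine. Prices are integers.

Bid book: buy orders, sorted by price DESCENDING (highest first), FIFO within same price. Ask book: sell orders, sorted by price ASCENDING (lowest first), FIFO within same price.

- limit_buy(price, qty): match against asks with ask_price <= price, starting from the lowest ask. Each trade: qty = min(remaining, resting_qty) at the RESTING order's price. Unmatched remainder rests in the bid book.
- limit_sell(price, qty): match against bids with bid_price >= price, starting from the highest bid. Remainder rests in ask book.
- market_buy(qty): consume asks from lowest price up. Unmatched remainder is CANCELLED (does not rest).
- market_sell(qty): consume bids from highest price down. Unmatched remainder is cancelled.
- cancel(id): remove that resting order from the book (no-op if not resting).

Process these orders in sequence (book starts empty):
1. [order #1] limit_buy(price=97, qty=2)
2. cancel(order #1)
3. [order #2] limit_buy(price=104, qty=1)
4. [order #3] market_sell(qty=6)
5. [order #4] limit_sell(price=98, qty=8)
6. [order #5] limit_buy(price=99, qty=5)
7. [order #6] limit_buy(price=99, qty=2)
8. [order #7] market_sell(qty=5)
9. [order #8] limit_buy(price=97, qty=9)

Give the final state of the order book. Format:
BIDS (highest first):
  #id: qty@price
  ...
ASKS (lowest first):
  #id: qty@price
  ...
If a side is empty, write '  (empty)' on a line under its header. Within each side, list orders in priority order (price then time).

Answer: BIDS (highest first):
  #8: 9@97
ASKS (lowest first):
  #4: 1@98

Derivation:
After op 1 [order #1] limit_buy(price=97, qty=2): fills=none; bids=[#1:2@97] asks=[-]
After op 2 cancel(order #1): fills=none; bids=[-] asks=[-]
After op 3 [order #2] limit_buy(price=104, qty=1): fills=none; bids=[#2:1@104] asks=[-]
After op 4 [order #3] market_sell(qty=6): fills=#2x#3:1@104; bids=[-] asks=[-]
After op 5 [order #4] limit_sell(price=98, qty=8): fills=none; bids=[-] asks=[#4:8@98]
After op 6 [order #5] limit_buy(price=99, qty=5): fills=#5x#4:5@98; bids=[-] asks=[#4:3@98]
After op 7 [order #6] limit_buy(price=99, qty=2): fills=#6x#4:2@98; bids=[-] asks=[#4:1@98]
After op 8 [order #7] market_sell(qty=5): fills=none; bids=[-] asks=[#4:1@98]
After op 9 [order #8] limit_buy(price=97, qty=9): fills=none; bids=[#8:9@97] asks=[#4:1@98]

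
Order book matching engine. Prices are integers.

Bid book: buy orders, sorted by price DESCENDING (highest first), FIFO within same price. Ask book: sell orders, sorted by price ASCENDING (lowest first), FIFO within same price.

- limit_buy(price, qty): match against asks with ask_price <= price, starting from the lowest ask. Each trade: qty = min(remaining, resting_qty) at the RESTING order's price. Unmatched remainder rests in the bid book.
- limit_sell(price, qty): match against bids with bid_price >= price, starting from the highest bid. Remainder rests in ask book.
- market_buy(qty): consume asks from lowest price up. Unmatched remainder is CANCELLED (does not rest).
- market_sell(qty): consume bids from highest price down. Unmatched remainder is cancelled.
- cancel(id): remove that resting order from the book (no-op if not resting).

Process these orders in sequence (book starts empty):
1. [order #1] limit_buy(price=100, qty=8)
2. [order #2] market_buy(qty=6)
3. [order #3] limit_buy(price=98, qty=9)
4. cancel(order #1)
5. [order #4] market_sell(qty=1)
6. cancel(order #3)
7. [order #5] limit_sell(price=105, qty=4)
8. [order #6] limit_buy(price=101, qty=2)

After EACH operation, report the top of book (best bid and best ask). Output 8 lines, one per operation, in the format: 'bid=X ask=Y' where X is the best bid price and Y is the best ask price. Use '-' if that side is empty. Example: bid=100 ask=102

Answer: bid=100 ask=-
bid=100 ask=-
bid=100 ask=-
bid=98 ask=-
bid=98 ask=-
bid=- ask=-
bid=- ask=105
bid=101 ask=105

Derivation:
After op 1 [order #1] limit_buy(price=100, qty=8): fills=none; bids=[#1:8@100] asks=[-]
After op 2 [order #2] market_buy(qty=6): fills=none; bids=[#1:8@100] asks=[-]
After op 3 [order #3] limit_buy(price=98, qty=9): fills=none; bids=[#1:8@100 #3:9@98] asks=[-]
After op 4 cancel(order #1): fills=none; bids=[#3:9@98] asks=[-]
After op 5 [order #4] market_sell(qty=1): fills=#3x#4:1@98; bids=[#3:8@98] asks=[-]
After op 6 cancel(order #3): fills=none; bids=[-] asks=[-]
After op 7 [order #5] limit_sell(price=105, qty=4): fills=none; bids=[-] asks=[#5:4@105]
After op 8 [order #6] limit_buy(price=101, qty=2): fills=none; bids=[#6:2@101] asks=[#5:4@105]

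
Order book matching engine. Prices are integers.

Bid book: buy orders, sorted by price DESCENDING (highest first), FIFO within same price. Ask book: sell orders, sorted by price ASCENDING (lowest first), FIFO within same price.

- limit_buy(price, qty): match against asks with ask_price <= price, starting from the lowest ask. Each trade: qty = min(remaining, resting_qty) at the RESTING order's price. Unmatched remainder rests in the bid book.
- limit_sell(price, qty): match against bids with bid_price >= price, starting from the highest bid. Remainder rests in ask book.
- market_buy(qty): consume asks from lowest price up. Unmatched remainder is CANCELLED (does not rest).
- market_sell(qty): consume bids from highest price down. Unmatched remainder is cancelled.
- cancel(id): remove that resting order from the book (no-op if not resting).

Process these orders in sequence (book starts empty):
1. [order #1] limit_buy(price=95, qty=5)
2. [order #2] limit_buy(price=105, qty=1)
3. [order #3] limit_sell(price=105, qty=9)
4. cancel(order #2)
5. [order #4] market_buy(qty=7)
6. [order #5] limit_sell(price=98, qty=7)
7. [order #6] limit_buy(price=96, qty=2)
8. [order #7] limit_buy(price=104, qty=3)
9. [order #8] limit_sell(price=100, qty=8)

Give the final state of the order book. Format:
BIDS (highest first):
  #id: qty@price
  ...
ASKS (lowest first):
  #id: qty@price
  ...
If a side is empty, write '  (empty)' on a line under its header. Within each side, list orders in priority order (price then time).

Answer: BIDS (highest first):
  #6: 2@96
  #1: 5@95
ASKS (lowest first):
  #5: 4@98
  #8: 8@100
  #3: 1@105

Derivation:
After op 1 [order #1] limit_buy(price=95, qty=5): fills=none; bids=[#1:5@95] asks=[-]
After op 2 [order #2] limit_buy(price=105, qty=1): fills=none; bids=[#2:1@105 #1:5@95] asks=[-]
After op 3 [order #3] limit_sell(price=105, qty=9): fills=#2x#3:1@105; bids=[#1:5@95] asks=[#3:8@105]
After op 4 cancel(order #2): fills=none; bids=[#1:5@95] asks=[#3:8@105]
After op 5 [order #4] market_buy(qty=7): fills=#4x#3:7@105; bids=[#1:5@95] asks=[#3:1@105]
After op 6 [order #5] limit_sell(price=98, qty=7): fills=none; bids=[#1:5@95] asks=[#5:7@98 #3:1@105]
After op 7 [order #6] limit_buy(price=96, qty=2): fills=none; bids=[#6:2@96 #1:5@95] asks=[#5:7@98 #3:1@105]
After op 8 [order #7] limit_buy(price=104, qty=3): fills=#7x#5:3@98; bids=[#6:2@96 #1:5@95] asks=[#5:4@98 #3:1@105]
After op 9 [order #8] limit_sell(price=100, qty=8): fills=none; bids=[#6:2@96 #1:5@95] asks=[#5:4@98 #8:8@100 #3:1@105]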